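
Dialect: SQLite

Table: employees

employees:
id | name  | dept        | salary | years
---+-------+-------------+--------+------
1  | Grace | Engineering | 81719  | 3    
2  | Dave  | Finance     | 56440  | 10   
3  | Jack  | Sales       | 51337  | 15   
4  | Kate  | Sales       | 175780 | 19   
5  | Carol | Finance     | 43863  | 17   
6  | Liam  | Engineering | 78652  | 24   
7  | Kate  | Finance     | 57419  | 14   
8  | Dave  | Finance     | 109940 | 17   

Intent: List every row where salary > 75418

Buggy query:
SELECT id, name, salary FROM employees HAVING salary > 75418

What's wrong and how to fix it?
Bug: This is a non-aggregate query (no GROUP BY, no aggregates), so in SQLite the HAVING clause is invalid here; a row-level condition belongs in WHERE

Fix: Replace HAVING with WHERE since the condition applies to individual rows

Corrected query:
SELECT id, name, salary FROM employees WHERE salary > 75418

Result:
id | name  | salary
---+-------+-------
1  | Grace | 81719 
4  | Kate  | 175780
6  | Liam  | 78652 
8  | Dave  | 109940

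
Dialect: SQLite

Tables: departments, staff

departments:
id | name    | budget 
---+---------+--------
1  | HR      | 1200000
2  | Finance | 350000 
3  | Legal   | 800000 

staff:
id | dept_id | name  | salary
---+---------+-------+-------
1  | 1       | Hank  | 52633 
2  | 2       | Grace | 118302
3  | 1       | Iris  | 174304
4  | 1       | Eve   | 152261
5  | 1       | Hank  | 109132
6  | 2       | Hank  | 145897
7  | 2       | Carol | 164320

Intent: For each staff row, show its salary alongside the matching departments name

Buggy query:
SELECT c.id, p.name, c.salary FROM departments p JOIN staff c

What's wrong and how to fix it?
Bug: JOIN with no ON clause produces a cartesian product; every staff row pairs with every departments row

Fix: Add ON c.dept_id = p.id to the JOIN

Corrected query:
SELECT c.id, p.name, c.salary FROM departments p JOIN staff c ON c.dept_id = p.id

Result:
id | name    | salary
---+---------+-------
1  | HR      | 52633 
2  | Finance | 118302
3  | HR      | 174304
4  | HR      | 152261
5  | HR      | 109132
6  | Finance | 145897
7  | Finance | 164320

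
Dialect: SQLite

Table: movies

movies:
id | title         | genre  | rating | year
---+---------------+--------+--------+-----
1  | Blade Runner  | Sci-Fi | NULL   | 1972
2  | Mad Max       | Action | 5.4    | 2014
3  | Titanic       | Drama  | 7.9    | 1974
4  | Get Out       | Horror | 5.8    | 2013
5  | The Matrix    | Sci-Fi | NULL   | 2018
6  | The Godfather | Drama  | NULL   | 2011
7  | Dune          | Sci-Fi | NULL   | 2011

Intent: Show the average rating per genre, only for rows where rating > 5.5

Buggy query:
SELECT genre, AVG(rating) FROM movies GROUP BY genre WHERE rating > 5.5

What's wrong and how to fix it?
Bug: Row-level WHERE must come before GROUP BY in the clause order

Fix: Place WHERE between FROM and GROUP BY

Corrected query:
SELECT genre, AVG(rating) FROM movies WHERE rating > 5.5 GROUP BY genre

Result:
genre  | AVG(rating)
-------+------------
Drama  | 7.9        
Horror | 5.8        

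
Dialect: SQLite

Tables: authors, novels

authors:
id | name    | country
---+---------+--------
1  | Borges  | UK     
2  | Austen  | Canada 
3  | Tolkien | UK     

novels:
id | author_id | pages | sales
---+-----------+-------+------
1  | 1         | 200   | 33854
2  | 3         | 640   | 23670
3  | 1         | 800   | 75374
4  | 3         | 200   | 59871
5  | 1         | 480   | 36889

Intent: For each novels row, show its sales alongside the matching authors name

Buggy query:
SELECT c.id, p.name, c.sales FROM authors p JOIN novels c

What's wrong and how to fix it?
Bug: JOIN with no ON clause produces a cartesian product; every novels row pairs with every authors row

Fix: Specify the join condition linking the foreign key to the parent id

Corrected query:
SELECT c.id, p.name, c.sales FROM authors p JOIN novels c ON c.author_id = p.id

Result:
id | name    | sales
---+---------+------
1  | Borges  | 33854
2  | Tolkien | 23670
3  | Borges  | 75374
4  | Tolkien | 59871
5  | Borges  | 36889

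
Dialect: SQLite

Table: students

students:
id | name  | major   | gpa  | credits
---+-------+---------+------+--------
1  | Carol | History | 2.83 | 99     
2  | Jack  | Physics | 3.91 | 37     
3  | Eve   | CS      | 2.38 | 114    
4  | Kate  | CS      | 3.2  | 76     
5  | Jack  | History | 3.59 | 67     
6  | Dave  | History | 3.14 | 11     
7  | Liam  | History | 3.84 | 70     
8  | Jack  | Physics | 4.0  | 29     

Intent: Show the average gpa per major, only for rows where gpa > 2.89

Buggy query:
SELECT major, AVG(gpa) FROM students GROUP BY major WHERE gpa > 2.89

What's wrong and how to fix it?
Bug: WHERE cannot follow GROUP BY

Fix: Place WHERE between FROM and GROUP BY

Corrected query:
SELECT major, AVG(gpa) FROM students WHERE gpa > 2.89 GROUP BY major

Result:
major   | AVG(gpa)
--------+---------
CS      | 3.2     
History | 3.523333
Physics | 3.955   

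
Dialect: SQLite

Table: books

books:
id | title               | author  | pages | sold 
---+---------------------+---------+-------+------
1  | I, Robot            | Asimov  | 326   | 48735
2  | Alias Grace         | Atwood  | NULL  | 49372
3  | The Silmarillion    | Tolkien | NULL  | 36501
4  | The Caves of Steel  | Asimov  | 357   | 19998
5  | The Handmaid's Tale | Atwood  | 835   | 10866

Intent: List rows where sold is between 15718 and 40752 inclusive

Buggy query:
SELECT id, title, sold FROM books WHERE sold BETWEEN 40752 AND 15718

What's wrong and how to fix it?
Bug: BETWEEN expects the lower bound first; with 40752 AND 15718 the range is empty

Fix: Swap the bounds so the smaller value comes first

Corrected query:
SELECT id, title, sold FROM books WHERE sold BETWEEN 15718 AND 40752

Result:
id | title              | sold 
---+--------------------+------
3  | The Silmarillion   | 36501
4  | The Caves of Steel | 19998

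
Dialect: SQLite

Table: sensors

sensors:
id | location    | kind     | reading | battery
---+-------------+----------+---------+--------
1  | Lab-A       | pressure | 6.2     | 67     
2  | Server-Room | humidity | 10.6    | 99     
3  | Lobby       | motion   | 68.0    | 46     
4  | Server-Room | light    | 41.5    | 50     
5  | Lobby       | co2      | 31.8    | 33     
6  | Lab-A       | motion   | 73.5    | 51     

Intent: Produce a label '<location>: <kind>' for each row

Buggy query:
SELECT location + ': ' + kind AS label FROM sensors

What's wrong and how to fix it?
Bug: '+' is numeric addition; on text columns SQLite converts them to 0 instead of concatenating

Fix: Use the || operator for string concatenation

Corrected query:
SELECT location || ': ' || kind AS label FROM sensors

Result:
label                
---------------------
Lab-A: pressure      
Server-Room: humidity
Lobby: motion        
Server-Room: light   
Lobby: co2           
Lab-A: motion        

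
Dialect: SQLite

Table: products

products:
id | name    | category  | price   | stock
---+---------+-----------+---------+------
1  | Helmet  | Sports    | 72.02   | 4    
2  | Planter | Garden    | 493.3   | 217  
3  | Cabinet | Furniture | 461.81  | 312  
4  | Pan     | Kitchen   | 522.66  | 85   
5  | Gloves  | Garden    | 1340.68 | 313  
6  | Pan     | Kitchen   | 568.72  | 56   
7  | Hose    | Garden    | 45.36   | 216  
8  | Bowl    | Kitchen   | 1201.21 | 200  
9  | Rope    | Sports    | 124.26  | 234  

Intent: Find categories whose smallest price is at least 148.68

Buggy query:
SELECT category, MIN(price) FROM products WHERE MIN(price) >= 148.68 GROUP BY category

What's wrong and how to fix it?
Bug: MIN() in WHERE is a misuse of aggregate

Fix: Replace WHERE with HAVING after the GROUP BY

Corrected query:
SELECT category, MIN(price) FROM products GROUP BY category HAVING MIN(price) >= 148.68

Result:
category  | MIN(price)
----------+-----------
Furniture | 461.81    
Kitchen   | 522.66    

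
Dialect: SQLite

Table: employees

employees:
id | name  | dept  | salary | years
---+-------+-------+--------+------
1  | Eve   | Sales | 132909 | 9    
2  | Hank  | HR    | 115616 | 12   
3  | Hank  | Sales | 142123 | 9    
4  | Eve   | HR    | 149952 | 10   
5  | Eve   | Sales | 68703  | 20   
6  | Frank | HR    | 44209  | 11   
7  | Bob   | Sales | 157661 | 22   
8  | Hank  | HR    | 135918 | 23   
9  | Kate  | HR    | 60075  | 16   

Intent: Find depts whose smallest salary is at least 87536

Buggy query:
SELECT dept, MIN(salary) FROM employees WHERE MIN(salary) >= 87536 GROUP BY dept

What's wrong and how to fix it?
Bug: Aggregates like MIN are computed per group after WHERE runs

Fix: Use HAVING for the per-group MIN condition

Corrected query:
SELECT dept, MIN(salary) FROM employees GROUP BY dept HAVING MIN(salary) >= 87536

Result:
(no rows)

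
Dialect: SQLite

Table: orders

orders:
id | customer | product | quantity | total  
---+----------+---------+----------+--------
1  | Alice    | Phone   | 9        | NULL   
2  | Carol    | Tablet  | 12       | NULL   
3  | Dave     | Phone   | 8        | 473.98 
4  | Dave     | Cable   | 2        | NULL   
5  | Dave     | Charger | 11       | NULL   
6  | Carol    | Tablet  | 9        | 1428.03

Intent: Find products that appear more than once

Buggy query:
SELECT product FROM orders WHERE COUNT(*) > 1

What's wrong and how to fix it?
Bug: COUNT(*) is an aggregate and cannot be used in WHERE

Fix: Group first, then use HAVING for the count condition

Corrected query:
SELECT product FROM orders GROUP BY product HAVING COUNT(*) > 1

Result:
product
-------
Phone  
Tablet 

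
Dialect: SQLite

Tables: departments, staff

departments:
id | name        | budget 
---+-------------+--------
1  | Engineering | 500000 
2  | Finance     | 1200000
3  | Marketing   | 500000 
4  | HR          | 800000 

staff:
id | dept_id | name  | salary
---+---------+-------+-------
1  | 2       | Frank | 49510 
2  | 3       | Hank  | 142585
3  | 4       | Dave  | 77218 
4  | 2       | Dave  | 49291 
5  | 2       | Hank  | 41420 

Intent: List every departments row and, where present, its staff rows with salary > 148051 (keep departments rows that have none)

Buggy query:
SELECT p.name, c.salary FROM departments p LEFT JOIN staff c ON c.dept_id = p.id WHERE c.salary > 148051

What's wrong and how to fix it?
Bug: Filtering c.salary in WHERE discards the NULL rows produced by LEFT JOIN, turning it into an inner join

Fix: Move the right-table condition into the ON clause so unmatched parents are kept

Corrected query:
SELECT p.name, c.salary FROM departments p LEFT JOIN staff c ON c.dept_id = p.id AND c.salary > 148051

Result:
name        | salary
------------+-------
Engineering | NULL  
Finance     | NULL  
Marketing   | NULL  
HR          | NULL  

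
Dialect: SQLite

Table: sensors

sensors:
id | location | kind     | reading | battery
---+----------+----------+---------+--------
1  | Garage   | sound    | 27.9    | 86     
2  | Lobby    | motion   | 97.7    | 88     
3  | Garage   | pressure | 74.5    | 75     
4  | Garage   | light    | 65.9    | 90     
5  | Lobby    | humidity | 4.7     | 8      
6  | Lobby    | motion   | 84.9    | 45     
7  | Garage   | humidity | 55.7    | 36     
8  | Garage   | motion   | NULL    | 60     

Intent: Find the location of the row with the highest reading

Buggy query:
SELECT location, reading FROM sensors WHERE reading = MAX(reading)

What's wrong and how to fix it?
Bug: WHERE is evaluated per row; an aggregate over the whole table isn't defined there

Fix: Wrap MAX in a scalar subquery so WHERE compares against a single value

Corrected query:
SELECT location, reading FROM sensors WHERE reading = (SELECT MAX(reading) FROM sensors)

Result:
location | reading
---------+--------
Lobby    | 97.7   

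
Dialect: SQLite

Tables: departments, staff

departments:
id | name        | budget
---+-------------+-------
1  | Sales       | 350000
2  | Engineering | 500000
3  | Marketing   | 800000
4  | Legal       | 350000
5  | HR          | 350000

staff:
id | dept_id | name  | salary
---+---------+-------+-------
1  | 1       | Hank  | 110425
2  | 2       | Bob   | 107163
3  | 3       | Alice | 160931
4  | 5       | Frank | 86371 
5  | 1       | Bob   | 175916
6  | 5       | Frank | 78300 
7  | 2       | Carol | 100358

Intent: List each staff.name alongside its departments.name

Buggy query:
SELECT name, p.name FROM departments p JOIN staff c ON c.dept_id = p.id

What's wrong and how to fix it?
Bug: Both tables have a 'name' column; the unqualified reference is ambiguous

Fix: Prefix ambiguous columns with the table alias

Corrected query:
SELECT c.name, p.name FROM departments p JOIN staff c ON c.dept_id = p.id

Result:
name  | name       
------+------------
Hank  | Sales      
Bob   | Engineering
Alice | Marketing  
Frank | HR         
Bob   | Sales      
Frank | HR         
Carol | Engineering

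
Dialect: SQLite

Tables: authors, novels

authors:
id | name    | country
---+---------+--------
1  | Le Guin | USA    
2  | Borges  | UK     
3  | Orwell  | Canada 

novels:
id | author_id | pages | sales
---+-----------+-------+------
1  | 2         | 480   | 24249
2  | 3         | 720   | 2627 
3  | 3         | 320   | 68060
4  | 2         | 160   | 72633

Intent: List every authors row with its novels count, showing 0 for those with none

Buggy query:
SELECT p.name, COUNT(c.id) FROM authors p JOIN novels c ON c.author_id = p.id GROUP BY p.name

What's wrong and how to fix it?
Bug: INNER JOIN drops authors rows that have no matching novels rows

Fix: Use LEFT JOIN so parents without children still appear (COUNT(c.id) gives 0)

Corrected query:
SELECT p.name, COUNT(c.id) FROM authors p LEFT JOIN novels c ON c.author_id = p.id GROUP BY p.name

Result:
name    | COUNT(c.id)
--------+------------
Borges  | 2          
Le Guin | 0          
Orwell  | 2          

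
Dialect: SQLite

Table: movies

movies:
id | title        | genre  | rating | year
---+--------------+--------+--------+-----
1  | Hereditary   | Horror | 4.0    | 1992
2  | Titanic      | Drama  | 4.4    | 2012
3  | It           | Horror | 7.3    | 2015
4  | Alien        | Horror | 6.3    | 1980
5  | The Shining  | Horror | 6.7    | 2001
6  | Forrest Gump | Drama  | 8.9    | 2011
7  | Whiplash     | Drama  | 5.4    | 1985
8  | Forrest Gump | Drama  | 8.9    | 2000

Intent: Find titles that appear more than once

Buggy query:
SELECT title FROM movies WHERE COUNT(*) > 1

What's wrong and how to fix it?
Bug: COUNT(*) is an aggregate and cannot be used in WHERE

Fix: Group first, then use HAVING for the count condition

Corrected query:
SELECT title FROM movies GROUP BY title HAVING COUNT(*) > 1

Result:
title       
------------
Forrest Gump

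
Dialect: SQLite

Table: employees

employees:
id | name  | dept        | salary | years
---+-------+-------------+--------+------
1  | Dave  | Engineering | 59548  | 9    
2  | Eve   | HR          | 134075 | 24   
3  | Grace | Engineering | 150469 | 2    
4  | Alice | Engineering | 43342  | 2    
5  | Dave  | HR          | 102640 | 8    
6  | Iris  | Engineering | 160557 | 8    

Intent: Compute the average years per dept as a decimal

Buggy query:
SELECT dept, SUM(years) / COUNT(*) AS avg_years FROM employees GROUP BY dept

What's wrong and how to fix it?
Bug: Both operands are integers, so '/' performs integer division and truncates

Fix: Cast one side to REAL so the division keeps the fractional part

Corrected query:
SELECT dept, SUM(years) * 1.0 / COUNT(*) AS avg_years FROM employees GROUP BY dept

Result:
dept        | avg_years
------------+----------
Engineering | 5.25     
HR          | 16       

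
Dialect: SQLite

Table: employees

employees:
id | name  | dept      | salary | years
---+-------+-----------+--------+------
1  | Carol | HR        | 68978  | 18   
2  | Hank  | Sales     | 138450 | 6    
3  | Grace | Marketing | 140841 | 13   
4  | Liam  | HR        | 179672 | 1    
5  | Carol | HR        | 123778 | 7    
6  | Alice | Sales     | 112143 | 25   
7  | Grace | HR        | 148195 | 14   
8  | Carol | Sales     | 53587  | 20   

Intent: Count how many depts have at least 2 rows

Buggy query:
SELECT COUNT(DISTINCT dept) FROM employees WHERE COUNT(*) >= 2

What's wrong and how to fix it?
Bug: COUNT(*) cannot appear in WHERE; the per-group count doesn't exist yet

Fix: Use a subquery that GROUPs and filters with HAVING, then count its rows

Corrected query:
SELECT COUNT(*) FROM (SELECT dept FROM employees GROUP BY dept HAVING COUNT(*) >= 2)

Result:
COUNT(*)
--------
2       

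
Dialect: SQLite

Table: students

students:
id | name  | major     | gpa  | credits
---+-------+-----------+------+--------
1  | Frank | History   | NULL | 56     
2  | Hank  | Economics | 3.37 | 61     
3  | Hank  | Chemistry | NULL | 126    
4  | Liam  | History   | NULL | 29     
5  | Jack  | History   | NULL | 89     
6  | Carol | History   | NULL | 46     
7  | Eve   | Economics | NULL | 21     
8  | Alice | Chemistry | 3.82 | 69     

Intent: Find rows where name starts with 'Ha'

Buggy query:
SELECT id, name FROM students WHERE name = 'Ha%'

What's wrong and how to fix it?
Bug: Wildcards only work with LIKE; '=' treats '%' as a literal character

Fix: Use LIKE for wildcard pattern matching

Corrected query:
SELECT id, name FROM students WHERE name LIKE 'Ha%'

Result:
id | name
---+-----
2  | Hank
3  | Hank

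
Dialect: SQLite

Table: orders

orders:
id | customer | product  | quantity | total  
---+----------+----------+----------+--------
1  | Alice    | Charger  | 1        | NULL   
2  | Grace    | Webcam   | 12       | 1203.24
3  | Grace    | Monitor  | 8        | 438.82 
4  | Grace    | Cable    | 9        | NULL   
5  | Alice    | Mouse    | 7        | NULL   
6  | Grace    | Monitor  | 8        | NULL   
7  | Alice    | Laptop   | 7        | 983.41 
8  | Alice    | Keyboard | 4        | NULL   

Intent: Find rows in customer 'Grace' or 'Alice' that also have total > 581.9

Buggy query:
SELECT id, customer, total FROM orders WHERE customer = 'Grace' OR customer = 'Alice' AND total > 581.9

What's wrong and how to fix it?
Bug: Without parentheses, AND is evaluated before OR, so the total filter only applies to the 'Alice' branch

Fix: Add parentheses around the OR so the AND applies to both alternatives

Corrected query:
SELECT id, customer, total FROM orders WHERE (customer = 'Grace' OR customer = 'Alice') AND total > 581.9

Result:
id | customer | total  
---+----------+--------
2  | Grace    | 1203.24
7  | Alice    | 983.41 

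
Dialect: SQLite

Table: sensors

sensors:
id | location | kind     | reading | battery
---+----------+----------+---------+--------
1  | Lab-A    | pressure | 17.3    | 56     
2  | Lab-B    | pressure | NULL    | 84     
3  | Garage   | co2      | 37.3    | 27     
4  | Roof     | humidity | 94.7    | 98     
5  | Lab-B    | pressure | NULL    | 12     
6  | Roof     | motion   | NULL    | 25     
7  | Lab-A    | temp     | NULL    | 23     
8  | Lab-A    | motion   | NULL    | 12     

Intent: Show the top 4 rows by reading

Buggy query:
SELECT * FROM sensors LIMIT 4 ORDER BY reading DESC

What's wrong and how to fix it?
Bug: ORDER BY cannot follow LIMIT; LIMIT is the final clause

Fix: Swap the clauses: ORDER BY first, then LIMIT

Corrected query:
SELECT * FROM sensors ORDER BY reading DESC LIMIT 4

Result:
id | location | kind     | reading | battery
---+----------+----------+---------+--------
4  | Roof     | humidity | 94.7    | 98     
3  | Garage   | co2      | 37.3    | 27     
1  | Lab-A    | pressure | 17.3    | 56     
2  | Lab-B    | pressure | NULL    | 84     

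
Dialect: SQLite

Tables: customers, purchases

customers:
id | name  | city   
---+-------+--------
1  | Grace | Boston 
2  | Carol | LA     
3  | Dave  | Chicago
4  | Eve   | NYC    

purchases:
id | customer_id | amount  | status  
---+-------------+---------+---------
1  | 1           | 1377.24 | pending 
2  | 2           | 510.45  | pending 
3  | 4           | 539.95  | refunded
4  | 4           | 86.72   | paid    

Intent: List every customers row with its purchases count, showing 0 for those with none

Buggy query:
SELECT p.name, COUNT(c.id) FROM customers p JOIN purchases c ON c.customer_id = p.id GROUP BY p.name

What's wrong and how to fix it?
Bug: INNER JOIN drops customers rows that have no matching purchases rows

Fix: Switch to LEFT JOIN to retain unmatched parent rows

Corrected query:
SELECT p.name, COUNT(c.id) FROM customers p LEFT JOIN purchases c ON c.customer_id = p.id GROUP BY p.name

Result:
name  | COUNT(c.id)
------+------------
Carol | 1          
Dave  | 0          
Eve   | 2          
Grace | 1          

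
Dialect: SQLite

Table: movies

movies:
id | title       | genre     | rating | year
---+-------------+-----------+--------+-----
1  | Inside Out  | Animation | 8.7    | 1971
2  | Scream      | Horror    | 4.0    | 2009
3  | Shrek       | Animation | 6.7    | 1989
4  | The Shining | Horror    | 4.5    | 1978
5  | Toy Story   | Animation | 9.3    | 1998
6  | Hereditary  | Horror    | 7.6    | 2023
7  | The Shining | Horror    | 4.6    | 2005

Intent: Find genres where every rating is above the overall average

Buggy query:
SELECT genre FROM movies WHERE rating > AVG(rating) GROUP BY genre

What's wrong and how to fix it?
Bug: AVG() is an aggregate; it can't sit directly in WHERE

Fix: Compute the overall average in a scalar subquery and compare each group's MIN against it in HAVING

Corrected query:
SELECT genre FROM movies GROUP BY genre HAVING MIN(rating) > (SELECT AVG(rating) FROM movies)

Result:
genre    
---------
Animation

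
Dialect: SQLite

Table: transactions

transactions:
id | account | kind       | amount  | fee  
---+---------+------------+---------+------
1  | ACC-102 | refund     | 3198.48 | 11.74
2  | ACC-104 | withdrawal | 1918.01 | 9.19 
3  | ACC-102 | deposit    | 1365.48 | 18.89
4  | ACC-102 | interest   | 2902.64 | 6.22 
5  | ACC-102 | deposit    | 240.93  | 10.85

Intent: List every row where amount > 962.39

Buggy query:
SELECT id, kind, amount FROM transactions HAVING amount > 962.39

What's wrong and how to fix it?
Bug: This is a non-aggregate query (no GROUP BY, no aggregates), so in SQLite the HAVING clause is invalid here; a row-level condition belongs in WHERE

Fix: Use WHERE for row-level filtering

Corrected query:
SELECT id, kind, amount FROM transactions WHERE amount > 962.39

Result:
id | kind       | amount 
---+------------+--------
1  | refund     | 3198.48
2  | withdrawal | 1918.01
3  | deposit    | 1365.48
4  | interest   | 2902.64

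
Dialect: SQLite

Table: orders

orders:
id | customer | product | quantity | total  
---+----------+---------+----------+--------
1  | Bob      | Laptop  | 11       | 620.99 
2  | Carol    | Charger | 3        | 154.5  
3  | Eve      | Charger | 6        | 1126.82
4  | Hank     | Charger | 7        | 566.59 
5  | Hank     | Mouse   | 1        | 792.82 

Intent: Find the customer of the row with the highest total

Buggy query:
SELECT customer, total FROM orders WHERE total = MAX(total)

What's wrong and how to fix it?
Bug: MAX(total) is an aggregate and cannot be used directly in WHERE

Fix: Wrap MAX in a scalar subquery so WHERE compares against a single value

Corrected query:
SELECT customer, total FROM orders WHERE total = (SELECT MAX(total) FROM orders)

Result:
customer | total  
---------+--------
Eve      | 1126.82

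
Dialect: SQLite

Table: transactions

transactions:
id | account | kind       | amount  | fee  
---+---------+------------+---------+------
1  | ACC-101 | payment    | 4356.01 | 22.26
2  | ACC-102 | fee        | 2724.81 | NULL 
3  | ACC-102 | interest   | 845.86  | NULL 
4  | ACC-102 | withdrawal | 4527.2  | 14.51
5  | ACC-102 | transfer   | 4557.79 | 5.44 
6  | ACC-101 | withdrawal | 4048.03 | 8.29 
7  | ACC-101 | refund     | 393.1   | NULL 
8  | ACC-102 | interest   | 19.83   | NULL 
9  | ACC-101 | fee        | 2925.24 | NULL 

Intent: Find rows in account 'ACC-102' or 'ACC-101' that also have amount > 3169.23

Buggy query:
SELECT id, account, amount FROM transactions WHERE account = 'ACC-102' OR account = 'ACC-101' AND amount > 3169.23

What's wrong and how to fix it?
Bug: AND binds tighter than OR, so this parses as account = 'ACC-102' OR (account = 'ACC-101' AND amount > 3169.23)

Fix: Group the OR with parentheses (or use IN), then AND the threshold

Corrected query:
SELECT id, account, amount FROM transactions WHERE (account = 'ACC-102' OR account = 'ACC-101') AND amount > 3169.23

Result:
id | account | amount 
---+---------+--------
1  | ACC-101 | 4356.01
4  | ACC-102 | 4527.2 
5  | ACC-102 | 4557.79
6  | ACC-101 | 4048.03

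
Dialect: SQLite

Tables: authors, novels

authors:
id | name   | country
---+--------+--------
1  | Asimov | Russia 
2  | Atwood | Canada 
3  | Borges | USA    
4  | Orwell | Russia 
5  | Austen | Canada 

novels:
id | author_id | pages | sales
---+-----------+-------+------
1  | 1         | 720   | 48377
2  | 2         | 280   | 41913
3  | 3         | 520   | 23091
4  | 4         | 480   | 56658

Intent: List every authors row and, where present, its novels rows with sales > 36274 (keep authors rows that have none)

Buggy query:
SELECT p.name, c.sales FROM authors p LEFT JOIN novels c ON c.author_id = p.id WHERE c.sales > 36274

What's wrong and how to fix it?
Bug: A WHERE condition on the right-hand table after LEFT JOIN drops unmatched parents

Fix: Move the right-table condition into the ON clause so unmatched parents are kept

Corrected query:
SELECT p.name, c.sales FROM authors p LEFT JOIN novels c ON c.author_id = p.id AND c.sales > 36274

Result:
name   | sales
-------+------
Asimov | 48377
Atwood | 41913
Borges | NULL 
Orwell | 56658
Austen | NULL 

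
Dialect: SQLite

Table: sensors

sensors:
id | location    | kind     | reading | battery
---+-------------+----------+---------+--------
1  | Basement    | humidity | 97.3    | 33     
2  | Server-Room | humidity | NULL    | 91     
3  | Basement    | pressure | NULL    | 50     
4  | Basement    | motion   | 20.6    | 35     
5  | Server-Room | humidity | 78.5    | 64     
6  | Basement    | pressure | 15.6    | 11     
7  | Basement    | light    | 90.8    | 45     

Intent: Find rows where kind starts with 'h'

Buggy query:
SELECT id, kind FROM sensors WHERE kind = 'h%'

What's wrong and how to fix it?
Bug: '=' compares the literal string including the % character; pattern matching needs LIKE

Fix: Use LIKE for wildcard pattern matching

Corrected query:
SELECT id, kind FROM sensors WHERE kind LIKE 'h%'

Result:
id | kind    
---+---------
1  | humidity
2  | humidity
5  | humidity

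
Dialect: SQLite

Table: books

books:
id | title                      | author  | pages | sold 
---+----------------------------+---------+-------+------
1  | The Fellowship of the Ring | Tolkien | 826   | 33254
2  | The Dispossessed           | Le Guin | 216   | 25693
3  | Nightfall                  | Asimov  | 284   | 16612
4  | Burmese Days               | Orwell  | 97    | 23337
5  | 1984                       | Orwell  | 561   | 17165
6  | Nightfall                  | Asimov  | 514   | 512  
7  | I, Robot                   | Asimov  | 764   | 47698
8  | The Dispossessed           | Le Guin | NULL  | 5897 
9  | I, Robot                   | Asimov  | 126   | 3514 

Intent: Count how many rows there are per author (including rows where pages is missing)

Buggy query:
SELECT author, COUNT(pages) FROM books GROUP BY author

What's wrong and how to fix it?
Bug: COUNT(pages) skips NULLs, so groups with missing pages are undercounted

Fix: Replace COUNT(pages) with COUNT(*)

Corrected query:
SELECT author, COUNT(*) FROM books GROUP BY author

Result:
author  | COUNT(*)
--------+---------
Asimov  | 4       
Le Guin | 2       
Orwell  | 2       
Tolkien | 1       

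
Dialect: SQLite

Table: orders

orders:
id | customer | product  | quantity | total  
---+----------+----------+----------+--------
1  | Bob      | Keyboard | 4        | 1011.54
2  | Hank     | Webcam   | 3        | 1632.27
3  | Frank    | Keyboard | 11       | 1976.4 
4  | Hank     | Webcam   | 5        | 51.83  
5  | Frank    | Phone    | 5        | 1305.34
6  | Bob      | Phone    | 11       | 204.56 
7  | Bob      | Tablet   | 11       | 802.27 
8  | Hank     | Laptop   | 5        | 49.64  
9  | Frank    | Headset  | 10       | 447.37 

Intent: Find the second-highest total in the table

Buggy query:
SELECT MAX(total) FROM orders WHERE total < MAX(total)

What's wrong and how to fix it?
Bug: MAX(total) on the right of the comparison is an aggregate-in-WHERE error

Fix: Compute the overall MAX in a subquery, then take MAX of rows below it

Corrected query:
SELECT MAX(total) FROM orders WHERE total < (SELECT MAX(total) FROM orders)

Result:
MAX(total)
----------
1632.27   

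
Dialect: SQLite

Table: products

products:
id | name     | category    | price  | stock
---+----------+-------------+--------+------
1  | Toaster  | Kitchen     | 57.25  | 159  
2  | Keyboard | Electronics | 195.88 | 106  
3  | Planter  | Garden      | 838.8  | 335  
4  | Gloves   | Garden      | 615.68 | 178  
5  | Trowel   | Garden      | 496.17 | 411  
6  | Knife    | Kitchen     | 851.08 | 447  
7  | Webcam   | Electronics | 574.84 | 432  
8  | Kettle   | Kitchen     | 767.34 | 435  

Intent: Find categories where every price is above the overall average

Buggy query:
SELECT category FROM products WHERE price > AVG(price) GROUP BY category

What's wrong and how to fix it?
Bug: WHERE evaluates per row before aggregation, so AVG() is unavailable

Fix: Compute the overall average in a scalar subquery and compare each group's MIN against it in HAVING

Corrected query:
SELECT category FROM products GROUP BY category HAVING MIN(price) > (SELECT AVG(price) FROM products)

Result:
(no rows)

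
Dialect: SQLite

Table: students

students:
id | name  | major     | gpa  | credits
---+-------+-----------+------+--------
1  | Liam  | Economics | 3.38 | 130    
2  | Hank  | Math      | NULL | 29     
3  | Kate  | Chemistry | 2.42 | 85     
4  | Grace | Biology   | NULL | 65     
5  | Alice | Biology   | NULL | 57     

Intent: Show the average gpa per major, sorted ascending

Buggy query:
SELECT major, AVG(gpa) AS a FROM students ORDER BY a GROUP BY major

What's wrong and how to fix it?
Bug: GROUP BY must precede ORDER BY

Fix: Reorder: SELECT … FROM … GROUP BY … ORDER BY …

Corrected query:
SELECT major, AVG(gpa) AS a FROM students GROUP BY major ORDER BY a

Result:
major     | a   
----------+-----
Biology   | NULL
Math      | NULL
Chemistry | 2.42
Economics | 3.38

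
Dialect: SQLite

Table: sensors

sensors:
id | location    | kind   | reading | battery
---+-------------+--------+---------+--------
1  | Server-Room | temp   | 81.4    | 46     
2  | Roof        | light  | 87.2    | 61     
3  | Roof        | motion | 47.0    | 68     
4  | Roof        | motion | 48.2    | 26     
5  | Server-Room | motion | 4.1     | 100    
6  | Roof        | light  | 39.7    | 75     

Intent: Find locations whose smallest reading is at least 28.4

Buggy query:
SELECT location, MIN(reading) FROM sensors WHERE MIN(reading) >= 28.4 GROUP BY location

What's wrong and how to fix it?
Bug: MIN() in WHERE is a misuse of aggregate

Fix: Use HAVING for the per-group MIN condition

Corrected query:
SELECT location, MIN(reading) FROM sensors GROUP BY location HAVING MIN(reading) >= 28.4

Result:
location | MIN(reading)
---------+-------------
Roof     | 39.7        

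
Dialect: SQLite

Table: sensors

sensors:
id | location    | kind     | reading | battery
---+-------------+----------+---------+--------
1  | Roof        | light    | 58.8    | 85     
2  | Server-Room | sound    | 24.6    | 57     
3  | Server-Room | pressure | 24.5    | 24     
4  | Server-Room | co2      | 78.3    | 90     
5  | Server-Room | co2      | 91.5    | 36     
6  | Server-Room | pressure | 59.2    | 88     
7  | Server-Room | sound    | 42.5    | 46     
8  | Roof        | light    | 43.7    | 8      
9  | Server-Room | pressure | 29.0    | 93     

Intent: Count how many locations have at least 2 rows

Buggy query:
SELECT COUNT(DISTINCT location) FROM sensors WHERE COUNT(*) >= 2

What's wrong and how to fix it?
Bug: COUNT(*) cannot appear in WHERE; the per-group count doesn't exist yet

Fix: Group first with HAVING COUNT(*) >= 2, then COUNT the resulting groups

Corrected query:
SELECT COUNT(*) FROM (SELECT location FROM sensors GROUP BY location HAVING COUNT(*) >= 2)

Result:
COUNT(*)
--------
2       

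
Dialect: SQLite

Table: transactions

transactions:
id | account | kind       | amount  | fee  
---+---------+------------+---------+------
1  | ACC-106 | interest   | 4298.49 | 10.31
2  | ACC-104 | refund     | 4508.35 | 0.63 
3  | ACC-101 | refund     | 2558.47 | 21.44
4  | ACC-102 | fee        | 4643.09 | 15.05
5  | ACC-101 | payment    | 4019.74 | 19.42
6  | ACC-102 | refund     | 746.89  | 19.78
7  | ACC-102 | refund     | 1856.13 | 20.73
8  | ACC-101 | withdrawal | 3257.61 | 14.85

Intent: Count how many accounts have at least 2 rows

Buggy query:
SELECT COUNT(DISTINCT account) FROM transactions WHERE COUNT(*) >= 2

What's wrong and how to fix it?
Bug: COUNT(*) cannot appear in WHERE; the per-group count doesn't exist yet

Fix: Use a subquery that GROUPs and filters with HAVING, then count its rows

Corrected query:
SELECT COUNT(*) FROM (SELECT account FROM transactions GROUP BY account HAVING COUNT(*) >= 2)

Result:
COUNT(*)
--------
2       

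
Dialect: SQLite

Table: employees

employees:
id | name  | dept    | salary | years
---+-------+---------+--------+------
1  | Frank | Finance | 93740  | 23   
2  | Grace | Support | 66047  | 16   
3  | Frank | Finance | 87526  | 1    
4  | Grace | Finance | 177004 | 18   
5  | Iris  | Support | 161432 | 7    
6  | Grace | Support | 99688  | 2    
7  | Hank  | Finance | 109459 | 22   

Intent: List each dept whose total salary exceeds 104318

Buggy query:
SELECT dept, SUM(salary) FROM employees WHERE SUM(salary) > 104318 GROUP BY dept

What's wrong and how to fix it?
Bug: Aggregate functions cannot appear in a WHERE clause

Fix: Use HAVING (which filters groups after aggregation) instead of WHERE

Corrected query:
SELECT dept, SUM(salary) FROM employees GROUP BY dept HAVING SUM(salary) > 104318

Result:
dept    | SUM(salary)
--------+------------
Finance | 467729     
Support | 327167     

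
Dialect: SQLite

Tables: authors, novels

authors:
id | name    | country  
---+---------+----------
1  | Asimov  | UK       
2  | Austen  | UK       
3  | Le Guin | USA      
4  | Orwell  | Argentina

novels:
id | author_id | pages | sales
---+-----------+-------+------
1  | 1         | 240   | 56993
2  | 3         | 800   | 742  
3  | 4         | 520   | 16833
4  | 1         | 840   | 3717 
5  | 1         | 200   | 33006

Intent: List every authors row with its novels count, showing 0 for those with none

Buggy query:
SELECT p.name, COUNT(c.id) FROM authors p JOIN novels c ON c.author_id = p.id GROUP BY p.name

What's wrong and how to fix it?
Bug: An inner join excludes parents with zero children

Fix: Use LEFT JOIN so parents without children still appear (COUNT(c.id) gives 0)

Corrected query:
SELECT p.name, COUNT(c.id) FROM authors p LEFT JOIN novels c ON c.author_id = p.id GROUP BY p.name

Result:
name    | COUNT(c.id)
--------+------------
Asimov  | 3          
Austen  | 0          
Le Guin | 1          
Orwell  | 1          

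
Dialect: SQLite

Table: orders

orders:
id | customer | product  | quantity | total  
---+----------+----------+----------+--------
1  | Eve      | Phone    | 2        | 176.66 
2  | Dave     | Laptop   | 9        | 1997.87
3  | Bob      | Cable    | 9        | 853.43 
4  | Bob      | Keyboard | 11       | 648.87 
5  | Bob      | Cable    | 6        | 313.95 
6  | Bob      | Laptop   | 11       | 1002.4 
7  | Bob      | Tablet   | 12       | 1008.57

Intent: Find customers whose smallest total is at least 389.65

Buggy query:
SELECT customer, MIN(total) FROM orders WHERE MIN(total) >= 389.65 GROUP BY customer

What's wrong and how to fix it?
Bug: Aggregates like MIN are computed per group after WHERE runs

Fix: Use HAVING for the per-group MIN condition

Corrected query:
SELECT customer, MIN(total) FROM orders GROUP BY customer HAVING MIN(total) >= 389.65

Result:
customer | MIN(total)
---------+-----------
Dave     | 1997.87   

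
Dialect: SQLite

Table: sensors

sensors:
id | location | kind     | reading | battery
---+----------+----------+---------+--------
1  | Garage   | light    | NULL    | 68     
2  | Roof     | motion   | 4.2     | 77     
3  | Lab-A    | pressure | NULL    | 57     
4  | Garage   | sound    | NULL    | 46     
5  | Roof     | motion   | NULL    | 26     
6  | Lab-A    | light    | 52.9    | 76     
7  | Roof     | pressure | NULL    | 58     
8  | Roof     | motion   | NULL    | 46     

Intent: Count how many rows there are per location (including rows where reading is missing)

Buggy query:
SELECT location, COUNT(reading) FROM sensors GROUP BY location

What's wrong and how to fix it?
Bug: COUNT(reading) skips NULLs, so groups with missing reading are undercounted

Fix: Use COUNT(*) to count all rows regardless of NULL

Corrected query:
SELECT location, COUNT(*) FROM sensors GROUP BY location

Result:
location | COUNT(*)
---------+---------
Garage   | 2       
Lab-A    | 2       
Roof     | 4       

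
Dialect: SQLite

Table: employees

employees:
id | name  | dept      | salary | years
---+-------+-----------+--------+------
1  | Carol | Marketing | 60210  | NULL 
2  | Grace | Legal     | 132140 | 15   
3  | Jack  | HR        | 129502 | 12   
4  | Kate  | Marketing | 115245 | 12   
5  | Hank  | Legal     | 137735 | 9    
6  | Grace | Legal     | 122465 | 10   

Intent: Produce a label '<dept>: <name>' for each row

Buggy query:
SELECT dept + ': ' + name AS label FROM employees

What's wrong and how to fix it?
Bug: '+' is numeric addition; on text columns SQLite converts them to 0 instead of concatenating

Fix: Replace + with || to concatenate text

Corrected query:
SELECT dept || ': ' || name AS label FROM employees

Result:
label           
----------------
Marketing: Carol
Legal: Grace    
HR: Jack        
Marketing: Kate 
Legal: Hank     
Legal: Grace    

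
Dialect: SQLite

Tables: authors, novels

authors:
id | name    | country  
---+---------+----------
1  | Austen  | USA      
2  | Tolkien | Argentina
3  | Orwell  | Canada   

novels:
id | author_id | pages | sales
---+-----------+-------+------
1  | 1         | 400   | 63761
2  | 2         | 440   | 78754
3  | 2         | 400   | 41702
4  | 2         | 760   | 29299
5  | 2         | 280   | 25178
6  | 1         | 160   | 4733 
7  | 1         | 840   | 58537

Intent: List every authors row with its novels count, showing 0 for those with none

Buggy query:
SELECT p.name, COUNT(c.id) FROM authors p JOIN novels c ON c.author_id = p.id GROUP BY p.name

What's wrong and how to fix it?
Bug: INNER JOIN drops authors rows that have no matching novels rows

Fix: Use LEFT JOIN so parents without children still appear (COUNT(c.id) gives 0)

Corrected query:
SELECT p.name, COUNT(c.id) FROM authors p LEFT JOIN novels c ON c.author_id = p.id GROUP BY p.name

Result:
name    | COUNT(c.id)
--------+------------
Austen  | 3          
Orwell  | 0          
Tolkien | 4          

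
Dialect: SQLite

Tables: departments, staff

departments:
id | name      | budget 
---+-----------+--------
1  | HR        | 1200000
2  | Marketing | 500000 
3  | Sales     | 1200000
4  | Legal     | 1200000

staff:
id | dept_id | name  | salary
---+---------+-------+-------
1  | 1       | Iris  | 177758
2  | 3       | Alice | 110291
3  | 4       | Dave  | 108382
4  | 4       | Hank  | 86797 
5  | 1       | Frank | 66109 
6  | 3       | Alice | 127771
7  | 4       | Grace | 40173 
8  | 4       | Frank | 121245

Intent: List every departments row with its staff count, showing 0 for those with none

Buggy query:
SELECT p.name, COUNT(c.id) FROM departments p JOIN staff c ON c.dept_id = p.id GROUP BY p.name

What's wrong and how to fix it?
Bug: INNER JOIN drops departments rows that have no matching staff rows

Fix: Use LEFT JOIN so parents without children still appear (COUNT(c.id) gives 0)

Corrected query:
SELECT p.name, COUNT(c.id) FROM departments p LEFT JOIN staff c ON c.dept_id = p.id GROUP BY p.name

Result:
name      | COUNT(c.id)
----------+------------
HR        | 2          
Legal     | 4          
Marketing | 0          
Sales     | 2          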